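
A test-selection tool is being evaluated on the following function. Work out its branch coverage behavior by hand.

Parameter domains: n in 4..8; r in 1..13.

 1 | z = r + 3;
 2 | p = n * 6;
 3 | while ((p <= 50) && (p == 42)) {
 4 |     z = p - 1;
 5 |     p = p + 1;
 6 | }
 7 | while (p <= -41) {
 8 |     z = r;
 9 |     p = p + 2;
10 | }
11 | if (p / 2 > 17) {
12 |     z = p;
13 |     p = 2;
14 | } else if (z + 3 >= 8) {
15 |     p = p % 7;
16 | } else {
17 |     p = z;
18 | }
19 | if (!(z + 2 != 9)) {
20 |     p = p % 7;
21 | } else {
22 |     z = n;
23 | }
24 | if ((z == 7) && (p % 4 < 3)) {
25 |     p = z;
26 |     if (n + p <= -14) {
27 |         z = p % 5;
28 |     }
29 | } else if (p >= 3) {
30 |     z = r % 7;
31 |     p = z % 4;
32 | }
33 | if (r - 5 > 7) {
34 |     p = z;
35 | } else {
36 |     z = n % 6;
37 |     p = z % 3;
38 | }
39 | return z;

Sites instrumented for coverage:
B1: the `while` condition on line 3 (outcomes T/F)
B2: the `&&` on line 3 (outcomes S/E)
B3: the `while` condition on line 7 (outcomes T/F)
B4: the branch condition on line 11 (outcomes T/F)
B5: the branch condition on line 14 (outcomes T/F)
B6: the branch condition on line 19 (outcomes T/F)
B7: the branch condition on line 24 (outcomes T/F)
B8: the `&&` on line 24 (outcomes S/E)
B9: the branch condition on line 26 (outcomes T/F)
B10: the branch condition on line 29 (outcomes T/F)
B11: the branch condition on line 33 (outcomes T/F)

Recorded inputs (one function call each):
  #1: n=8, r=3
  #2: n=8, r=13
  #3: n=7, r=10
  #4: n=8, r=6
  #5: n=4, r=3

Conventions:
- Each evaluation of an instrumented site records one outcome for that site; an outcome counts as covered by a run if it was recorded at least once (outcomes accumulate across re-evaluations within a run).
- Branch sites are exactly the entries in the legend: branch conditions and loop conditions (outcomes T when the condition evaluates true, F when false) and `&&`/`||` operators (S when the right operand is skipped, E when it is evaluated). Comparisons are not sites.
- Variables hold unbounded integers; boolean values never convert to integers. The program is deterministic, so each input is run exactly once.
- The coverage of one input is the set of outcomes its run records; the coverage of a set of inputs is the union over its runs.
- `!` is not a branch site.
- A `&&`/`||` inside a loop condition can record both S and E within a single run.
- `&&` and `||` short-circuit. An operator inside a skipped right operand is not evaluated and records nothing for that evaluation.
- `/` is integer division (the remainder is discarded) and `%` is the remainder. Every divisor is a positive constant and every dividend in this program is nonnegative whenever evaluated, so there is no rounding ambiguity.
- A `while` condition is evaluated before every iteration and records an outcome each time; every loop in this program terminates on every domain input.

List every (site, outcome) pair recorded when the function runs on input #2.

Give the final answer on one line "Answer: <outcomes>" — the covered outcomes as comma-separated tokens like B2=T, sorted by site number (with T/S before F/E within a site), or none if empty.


Tracing the run of input #2 (n=8, r=13):
  B2->E, B1->F, B3->F, B4->T, B6->F, B8->S, B7->F, B10->F, B11->T
deduplicating events, the covered set is: B1=F, B2=E, B3=F, B4=T, B6=F, B7=F, B8=S, B10=F, B11=T
Answer: B1=F, B2=E, B3=F, B4=T, B6=F, B7=F, B8=S, B10=F, B11=T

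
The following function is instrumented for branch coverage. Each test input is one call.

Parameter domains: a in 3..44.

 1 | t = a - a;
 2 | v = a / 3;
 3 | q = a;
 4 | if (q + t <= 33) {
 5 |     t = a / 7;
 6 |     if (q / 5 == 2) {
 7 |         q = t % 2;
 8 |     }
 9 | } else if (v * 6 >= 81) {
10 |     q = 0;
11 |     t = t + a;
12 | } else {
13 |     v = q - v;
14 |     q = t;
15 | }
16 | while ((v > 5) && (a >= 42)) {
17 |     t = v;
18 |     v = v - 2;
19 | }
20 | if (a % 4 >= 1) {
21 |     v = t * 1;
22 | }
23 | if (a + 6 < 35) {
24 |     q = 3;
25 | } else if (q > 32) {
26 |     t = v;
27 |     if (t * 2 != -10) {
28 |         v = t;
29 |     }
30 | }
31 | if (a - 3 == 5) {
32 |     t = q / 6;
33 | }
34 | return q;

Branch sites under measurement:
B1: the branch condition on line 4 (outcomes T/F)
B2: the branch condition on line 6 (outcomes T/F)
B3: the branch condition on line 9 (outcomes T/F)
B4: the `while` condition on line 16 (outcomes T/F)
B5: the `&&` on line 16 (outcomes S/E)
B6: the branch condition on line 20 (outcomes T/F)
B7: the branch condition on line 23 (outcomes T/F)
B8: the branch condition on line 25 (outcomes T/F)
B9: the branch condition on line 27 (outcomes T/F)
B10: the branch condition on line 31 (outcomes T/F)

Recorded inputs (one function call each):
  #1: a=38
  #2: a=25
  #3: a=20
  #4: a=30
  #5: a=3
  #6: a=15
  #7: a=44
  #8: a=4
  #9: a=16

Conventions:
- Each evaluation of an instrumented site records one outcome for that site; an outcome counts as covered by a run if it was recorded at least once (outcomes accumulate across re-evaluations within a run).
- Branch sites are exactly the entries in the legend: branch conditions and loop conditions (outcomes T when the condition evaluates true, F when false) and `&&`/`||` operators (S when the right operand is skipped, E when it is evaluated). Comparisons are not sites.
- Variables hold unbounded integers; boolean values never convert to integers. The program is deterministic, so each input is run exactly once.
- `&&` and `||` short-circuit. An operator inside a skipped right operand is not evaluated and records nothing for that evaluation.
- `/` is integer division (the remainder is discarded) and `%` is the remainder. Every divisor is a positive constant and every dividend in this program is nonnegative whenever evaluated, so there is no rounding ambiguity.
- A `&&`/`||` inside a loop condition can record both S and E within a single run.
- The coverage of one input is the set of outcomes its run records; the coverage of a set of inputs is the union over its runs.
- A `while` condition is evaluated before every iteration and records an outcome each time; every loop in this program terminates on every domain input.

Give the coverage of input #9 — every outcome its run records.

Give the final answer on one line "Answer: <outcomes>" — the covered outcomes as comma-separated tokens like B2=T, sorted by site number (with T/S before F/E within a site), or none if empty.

Event log for input #9 (a=16):
  B1->T, B2->F, B5->S, B4->F, B6->F, B7->T, B10->F
deduplicating events, the covered set is: B1=T, B2=F, B4=F, B5=S, B6=F, B7=T, B10=F

Answer: B1=T, B2=F, B4=F, B5=S, B6=F, B7=T, B10=F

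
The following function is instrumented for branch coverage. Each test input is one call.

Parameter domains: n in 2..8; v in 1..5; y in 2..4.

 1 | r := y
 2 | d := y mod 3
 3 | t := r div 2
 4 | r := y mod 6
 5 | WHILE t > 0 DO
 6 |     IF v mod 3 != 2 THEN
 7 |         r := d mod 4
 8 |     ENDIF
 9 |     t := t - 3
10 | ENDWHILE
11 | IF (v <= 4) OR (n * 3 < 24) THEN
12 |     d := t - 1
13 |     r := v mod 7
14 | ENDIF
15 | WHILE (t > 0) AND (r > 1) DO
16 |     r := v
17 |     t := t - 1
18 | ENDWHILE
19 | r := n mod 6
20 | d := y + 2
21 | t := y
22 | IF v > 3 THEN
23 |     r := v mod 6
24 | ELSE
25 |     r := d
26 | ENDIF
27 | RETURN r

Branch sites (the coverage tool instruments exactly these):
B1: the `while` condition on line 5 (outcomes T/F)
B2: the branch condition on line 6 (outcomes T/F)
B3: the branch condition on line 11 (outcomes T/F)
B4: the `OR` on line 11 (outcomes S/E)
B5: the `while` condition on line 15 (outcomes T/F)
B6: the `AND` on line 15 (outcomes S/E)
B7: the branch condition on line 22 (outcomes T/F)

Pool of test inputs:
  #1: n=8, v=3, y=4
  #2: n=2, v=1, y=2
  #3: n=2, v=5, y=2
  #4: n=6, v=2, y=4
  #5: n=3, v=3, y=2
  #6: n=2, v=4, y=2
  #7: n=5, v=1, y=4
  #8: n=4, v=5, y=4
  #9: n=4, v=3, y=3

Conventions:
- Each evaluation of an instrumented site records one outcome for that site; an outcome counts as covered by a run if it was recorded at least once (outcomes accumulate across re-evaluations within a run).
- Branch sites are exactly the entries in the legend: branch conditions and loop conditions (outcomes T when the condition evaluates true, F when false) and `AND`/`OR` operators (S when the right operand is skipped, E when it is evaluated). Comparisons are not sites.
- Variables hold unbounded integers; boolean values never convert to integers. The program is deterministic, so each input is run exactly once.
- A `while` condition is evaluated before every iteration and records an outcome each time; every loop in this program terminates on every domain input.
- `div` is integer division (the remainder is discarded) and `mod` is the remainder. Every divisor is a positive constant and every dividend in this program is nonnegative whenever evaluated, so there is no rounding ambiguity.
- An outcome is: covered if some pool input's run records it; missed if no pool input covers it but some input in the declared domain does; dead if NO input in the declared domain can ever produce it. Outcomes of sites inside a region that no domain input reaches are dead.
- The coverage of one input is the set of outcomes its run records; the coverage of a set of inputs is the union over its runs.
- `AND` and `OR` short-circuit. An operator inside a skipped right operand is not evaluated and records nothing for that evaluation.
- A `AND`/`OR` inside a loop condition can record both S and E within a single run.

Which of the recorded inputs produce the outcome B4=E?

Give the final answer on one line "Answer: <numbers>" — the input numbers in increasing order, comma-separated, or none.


input #1 (n=8, v=3, y=4): does not record B4=E
input #2 (n=2, v=1, y=2): does not record B4=E
input #3 (n=2, v=5, y=2): records B4=E
input #4 (n=6, v=2, y=4): does not record B4=E
input #5 (n=3, v=3, y=2): does not record B4=E
input #6 (n=2, v=4, y=2): does not record B4=E
input #7 (n=5, v=1, y=4): does not record B4=E
input #8 (n=4, v=5, y=4): records B4=E
input #9 (n=4, v=3, y=3): does not record B4=E
Answer: 3, 8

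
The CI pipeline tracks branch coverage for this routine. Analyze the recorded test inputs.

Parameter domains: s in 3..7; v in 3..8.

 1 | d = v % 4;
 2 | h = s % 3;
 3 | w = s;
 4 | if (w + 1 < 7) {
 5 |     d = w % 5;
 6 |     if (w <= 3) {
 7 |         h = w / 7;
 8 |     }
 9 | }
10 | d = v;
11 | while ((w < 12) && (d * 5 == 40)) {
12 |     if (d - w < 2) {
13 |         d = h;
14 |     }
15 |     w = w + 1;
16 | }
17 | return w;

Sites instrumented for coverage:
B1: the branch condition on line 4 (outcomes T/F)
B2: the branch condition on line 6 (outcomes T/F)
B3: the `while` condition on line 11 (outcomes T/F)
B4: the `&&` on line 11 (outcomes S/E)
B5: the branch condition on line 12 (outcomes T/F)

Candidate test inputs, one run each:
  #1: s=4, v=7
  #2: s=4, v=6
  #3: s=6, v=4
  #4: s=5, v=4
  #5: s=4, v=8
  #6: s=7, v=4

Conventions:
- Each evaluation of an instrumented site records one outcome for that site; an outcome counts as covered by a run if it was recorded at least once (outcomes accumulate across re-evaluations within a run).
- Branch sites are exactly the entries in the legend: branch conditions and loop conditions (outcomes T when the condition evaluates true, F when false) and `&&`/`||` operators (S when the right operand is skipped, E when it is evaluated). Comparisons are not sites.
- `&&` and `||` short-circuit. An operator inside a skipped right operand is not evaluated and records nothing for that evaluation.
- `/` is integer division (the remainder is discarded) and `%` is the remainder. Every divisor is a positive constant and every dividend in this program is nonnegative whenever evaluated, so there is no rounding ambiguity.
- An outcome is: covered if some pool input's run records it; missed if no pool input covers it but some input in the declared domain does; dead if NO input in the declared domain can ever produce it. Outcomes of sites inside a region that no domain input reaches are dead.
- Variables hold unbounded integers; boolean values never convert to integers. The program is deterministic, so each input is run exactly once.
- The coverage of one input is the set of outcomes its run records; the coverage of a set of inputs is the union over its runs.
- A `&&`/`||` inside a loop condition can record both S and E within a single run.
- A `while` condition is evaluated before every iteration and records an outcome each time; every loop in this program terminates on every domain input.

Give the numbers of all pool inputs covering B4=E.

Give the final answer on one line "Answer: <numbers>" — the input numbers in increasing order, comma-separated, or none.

input #1 (s=4, v=7): produces B4=E
input #2 (s=4, v=6): produces B4=E
input #3 (s=6, v=4): produces B4=E
input #4 (s=5, v=4): produces B4=E
input #5 (s=4, v=8): produces B4=E
input #6 (s=7, v=4): produces B4=E

Answer: 1, 2, 3, 4, 5, 6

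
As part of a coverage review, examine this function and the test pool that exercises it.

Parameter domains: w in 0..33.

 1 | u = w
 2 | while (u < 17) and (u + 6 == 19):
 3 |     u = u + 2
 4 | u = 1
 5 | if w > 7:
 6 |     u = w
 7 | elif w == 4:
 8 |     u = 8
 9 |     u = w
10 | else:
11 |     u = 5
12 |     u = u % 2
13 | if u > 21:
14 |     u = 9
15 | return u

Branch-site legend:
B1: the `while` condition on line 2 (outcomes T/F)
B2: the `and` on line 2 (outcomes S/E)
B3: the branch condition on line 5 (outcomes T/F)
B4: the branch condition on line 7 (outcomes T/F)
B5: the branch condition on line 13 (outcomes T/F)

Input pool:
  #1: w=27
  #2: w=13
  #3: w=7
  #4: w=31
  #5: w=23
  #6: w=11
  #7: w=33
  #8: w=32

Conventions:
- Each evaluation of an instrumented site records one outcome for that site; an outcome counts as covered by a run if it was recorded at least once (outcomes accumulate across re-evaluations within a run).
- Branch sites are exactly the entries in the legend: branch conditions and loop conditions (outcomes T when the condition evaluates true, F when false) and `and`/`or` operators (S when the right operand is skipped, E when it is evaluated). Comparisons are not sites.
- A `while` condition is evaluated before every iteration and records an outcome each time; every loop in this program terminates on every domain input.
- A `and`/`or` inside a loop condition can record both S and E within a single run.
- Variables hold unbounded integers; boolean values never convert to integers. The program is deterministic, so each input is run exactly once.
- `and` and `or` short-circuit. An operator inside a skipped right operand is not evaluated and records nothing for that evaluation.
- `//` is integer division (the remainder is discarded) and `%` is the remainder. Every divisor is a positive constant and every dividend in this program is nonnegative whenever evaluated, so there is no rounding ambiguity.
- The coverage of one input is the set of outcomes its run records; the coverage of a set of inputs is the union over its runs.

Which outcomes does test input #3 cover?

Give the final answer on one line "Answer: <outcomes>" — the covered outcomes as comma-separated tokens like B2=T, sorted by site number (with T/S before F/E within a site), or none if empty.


Simulating input #3 (w=7) step by step:
  B2->E, B1->F, B3->F, B4->F, B5->F
distinct outcomes covered: B1=F, B2=E, B3=F, B4=F, B5=F
Answer: B1=F, B2=E, B3=F, B4=F, B5=F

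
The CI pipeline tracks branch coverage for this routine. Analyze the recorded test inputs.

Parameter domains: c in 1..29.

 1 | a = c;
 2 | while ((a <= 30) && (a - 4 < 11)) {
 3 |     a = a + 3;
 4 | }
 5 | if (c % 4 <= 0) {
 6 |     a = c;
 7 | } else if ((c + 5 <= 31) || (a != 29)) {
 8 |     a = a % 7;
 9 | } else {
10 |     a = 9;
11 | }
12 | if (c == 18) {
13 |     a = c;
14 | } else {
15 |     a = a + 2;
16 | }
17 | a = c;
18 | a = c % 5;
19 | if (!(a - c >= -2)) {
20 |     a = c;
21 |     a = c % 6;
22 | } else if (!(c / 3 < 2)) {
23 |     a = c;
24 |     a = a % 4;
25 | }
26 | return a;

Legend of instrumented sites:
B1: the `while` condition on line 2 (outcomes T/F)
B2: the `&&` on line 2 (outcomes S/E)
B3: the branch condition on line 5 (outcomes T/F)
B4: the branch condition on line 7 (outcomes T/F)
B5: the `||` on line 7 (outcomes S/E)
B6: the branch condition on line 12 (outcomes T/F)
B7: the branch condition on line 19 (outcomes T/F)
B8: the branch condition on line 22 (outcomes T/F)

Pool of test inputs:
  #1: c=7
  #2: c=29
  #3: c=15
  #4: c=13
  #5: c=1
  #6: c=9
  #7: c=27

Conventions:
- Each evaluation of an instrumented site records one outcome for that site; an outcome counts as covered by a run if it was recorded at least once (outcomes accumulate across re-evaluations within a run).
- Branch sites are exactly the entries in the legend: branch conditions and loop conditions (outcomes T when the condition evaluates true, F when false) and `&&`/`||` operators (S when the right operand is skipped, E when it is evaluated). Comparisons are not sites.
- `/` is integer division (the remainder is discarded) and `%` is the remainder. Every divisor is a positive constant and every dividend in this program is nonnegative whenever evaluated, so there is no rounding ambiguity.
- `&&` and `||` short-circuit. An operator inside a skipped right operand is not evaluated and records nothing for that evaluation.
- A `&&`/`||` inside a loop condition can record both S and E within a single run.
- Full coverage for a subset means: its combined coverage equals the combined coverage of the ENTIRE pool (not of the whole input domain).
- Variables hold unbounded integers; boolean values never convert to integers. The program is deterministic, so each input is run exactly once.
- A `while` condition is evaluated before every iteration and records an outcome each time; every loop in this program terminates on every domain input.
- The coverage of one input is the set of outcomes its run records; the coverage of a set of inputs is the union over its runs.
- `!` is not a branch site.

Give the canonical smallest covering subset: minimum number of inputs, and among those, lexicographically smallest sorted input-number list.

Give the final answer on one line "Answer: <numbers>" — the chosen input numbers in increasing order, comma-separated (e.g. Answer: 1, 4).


input #1, c=7: events B2->E, B1->T, B2->E, B1->T, B2->E, B1->T, B2->E, B1->F, B3->F, B5->S, B4->T, B6->F, B7->T; outcomes B1=T, B1=F, B2=E, B3=F, B4=T, B5=S, B6=F, B7=T
input #2, c=29: events B2->E, B1->F, B3->F, B5->E, B4->F, B6->F, B7->T; outcomes B1=F, B2=E, B3=F, B4=F, B5=E, B6=F, B7=T
input #3, c=15: events B2->E, B1->F, B3->F, B5->S, B4->T, B6->F, B7->T; outcomes B1=F, B2=E, B3=F, B4=T, B5=S, B6=F, B7=T
input #4, c=13: events B2->E, B1->T, B2->E, B1->F, B3->F, B5->S, B4->T, B6->F, B7->T; outcomes B1=T, B1=F, B2=E, B3=F, B4=T, B5=S, B6=F, B7=T
input #5, c=1: events B2->E, B1->T, B2->E, B1->T, B2->E, B1->T, B2->E, B1->T, B2->E, B1->T, B2->E, B1->F, B3->F, B5->S, ...; outcomes B1=T, B1=F, B2=E, B3=F, B4=T, B5=S, B6=F, B7=F, B8=F
input #6, c=9: events B2->E, B1->T, B2->E, B1->T, B2->E, B1->F, B3->F, B5->S, B4->T, B6->F, B7->T; outcomes B1=T, B1=F, B2=E, B3=F, B4=T, B5=S, B6=F, B7=T
input #7, c=27: events B2->E, B1->F, B3->F, B5->E, B4->T, B6->F, B7->T; outcomes B1=F, B2=E, B3=F, B4=T, B5=E, B6=F, B7=T
union over all inputs: B1=T, B1=F, B2=E, B3=F, B4=T, B4=F, B5=S, B5=E, B6=F, B7=T, B7=F, B8=F (12 outcomes)
every size-1 subset falls short of the 12 outcomes (best: 9/12)
at size 2, {2, 5} reaches all 12 outcomes; every lexicographically earlier size-2 subset fails
Answer: 2, 5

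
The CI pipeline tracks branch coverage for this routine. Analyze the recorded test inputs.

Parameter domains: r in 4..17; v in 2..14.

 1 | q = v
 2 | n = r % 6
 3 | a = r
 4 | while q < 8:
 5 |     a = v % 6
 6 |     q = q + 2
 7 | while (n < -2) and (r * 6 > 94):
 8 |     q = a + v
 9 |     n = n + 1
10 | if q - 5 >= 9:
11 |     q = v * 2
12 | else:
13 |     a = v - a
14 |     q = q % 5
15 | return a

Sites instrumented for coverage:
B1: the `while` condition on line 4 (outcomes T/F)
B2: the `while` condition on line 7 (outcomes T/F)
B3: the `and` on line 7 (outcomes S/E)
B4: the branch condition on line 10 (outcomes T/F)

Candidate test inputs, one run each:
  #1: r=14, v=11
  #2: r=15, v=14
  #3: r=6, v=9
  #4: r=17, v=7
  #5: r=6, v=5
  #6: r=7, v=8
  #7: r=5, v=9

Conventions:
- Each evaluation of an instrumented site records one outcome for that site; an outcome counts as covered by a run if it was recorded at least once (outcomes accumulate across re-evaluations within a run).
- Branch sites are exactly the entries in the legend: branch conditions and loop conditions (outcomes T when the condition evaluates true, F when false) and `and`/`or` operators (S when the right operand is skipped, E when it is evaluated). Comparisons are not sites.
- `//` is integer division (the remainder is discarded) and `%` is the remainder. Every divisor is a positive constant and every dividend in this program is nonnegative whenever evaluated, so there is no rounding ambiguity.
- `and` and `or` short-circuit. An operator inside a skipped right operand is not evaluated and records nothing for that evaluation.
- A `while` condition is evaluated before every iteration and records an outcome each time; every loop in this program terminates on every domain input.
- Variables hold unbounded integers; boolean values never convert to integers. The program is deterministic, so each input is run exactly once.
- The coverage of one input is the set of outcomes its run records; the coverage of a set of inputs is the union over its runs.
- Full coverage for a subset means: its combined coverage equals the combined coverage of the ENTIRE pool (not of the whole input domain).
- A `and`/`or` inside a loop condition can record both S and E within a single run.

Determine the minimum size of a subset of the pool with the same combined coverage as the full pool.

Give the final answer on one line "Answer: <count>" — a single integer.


test 1 (r=14, v=11) fires B1->F, B3->S, B2->F, B4->F; hits B1=F, B2=F, B3=S, B4=F
test 2 (r=15, v=14) fires B1->F, B3->S, B2->F, B4->T; hits B1=F, B2=F, B3=S, B4=T
test 3 (r=6, v=9) fires B1->F, B3->S, B2->F, B4->F; hits B1=F, B2=F, B3=S, B4=F
test 4 (r=17, v=7) fires B1->T, B1->F, B3->S, B2->F, B4->F; hits B1=T, B1=F, B2=F, B3=S, B4=F
test 5 (r=6, v=5) fires B1->T, B1->T, B1->F, B3->S, B2->F, B4->F; hits B1=T, B1=F, B2=F, B3=S, B4=F
test 6 (r=7, v=8) fires B1->F, B3->S, B2->F, B4->F; hits B1=F, B2=F, B3=S, B4=F
test 7 (r=5, v=9) fires B1->F, B3->S, B2->F, B4->F; hits B1=F, B2=F, B3=S, B4=F
together the pool reaches 6 outcomes: B1=T, B1=F, B2=F, B3=S, B4=T, B4=F
size 1 is not enough: best union over all size-1 subsets is 5/6
inputs {2, 4} (size 2) cover everything; no size-2 subset with a lexicographically smaller index list covers all 6
Answer: 2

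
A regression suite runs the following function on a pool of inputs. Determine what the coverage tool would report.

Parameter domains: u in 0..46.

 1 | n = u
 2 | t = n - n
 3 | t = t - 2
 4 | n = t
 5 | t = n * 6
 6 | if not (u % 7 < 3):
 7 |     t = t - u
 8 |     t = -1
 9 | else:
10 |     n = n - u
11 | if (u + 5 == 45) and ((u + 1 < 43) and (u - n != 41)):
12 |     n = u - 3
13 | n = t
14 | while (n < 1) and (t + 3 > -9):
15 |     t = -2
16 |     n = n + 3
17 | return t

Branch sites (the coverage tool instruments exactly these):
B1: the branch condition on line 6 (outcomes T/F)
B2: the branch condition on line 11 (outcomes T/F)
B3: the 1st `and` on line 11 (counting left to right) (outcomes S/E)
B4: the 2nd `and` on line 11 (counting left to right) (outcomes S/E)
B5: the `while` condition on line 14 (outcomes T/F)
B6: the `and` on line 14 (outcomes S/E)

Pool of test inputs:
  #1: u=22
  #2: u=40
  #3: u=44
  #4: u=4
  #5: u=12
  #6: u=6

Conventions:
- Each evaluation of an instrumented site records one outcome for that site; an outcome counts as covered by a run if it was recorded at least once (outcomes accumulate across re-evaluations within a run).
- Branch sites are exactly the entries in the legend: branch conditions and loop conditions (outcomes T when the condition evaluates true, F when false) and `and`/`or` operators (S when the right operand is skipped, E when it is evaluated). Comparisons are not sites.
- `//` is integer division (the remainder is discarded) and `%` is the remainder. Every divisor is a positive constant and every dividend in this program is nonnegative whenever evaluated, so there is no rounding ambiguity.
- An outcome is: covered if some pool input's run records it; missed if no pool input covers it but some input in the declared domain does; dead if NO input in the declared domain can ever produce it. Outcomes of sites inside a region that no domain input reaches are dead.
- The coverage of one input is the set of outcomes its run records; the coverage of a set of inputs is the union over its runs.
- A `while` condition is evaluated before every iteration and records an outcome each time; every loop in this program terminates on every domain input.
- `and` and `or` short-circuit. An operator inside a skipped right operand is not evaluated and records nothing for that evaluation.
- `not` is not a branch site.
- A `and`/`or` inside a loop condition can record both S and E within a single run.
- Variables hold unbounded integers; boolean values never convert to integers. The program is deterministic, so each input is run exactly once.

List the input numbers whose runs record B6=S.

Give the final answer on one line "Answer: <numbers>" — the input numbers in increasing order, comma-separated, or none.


input #1 (u=22): does not produce B6=S
input #2 (u=40): produces B6=S
input #3 (u=44): does not produce B6=S
input #4 (u=4): produces B6=S
input #5 (u=12): produces B6=S
input #6 (u=6): produces B6=S
Answer: 2, 4, 5, 6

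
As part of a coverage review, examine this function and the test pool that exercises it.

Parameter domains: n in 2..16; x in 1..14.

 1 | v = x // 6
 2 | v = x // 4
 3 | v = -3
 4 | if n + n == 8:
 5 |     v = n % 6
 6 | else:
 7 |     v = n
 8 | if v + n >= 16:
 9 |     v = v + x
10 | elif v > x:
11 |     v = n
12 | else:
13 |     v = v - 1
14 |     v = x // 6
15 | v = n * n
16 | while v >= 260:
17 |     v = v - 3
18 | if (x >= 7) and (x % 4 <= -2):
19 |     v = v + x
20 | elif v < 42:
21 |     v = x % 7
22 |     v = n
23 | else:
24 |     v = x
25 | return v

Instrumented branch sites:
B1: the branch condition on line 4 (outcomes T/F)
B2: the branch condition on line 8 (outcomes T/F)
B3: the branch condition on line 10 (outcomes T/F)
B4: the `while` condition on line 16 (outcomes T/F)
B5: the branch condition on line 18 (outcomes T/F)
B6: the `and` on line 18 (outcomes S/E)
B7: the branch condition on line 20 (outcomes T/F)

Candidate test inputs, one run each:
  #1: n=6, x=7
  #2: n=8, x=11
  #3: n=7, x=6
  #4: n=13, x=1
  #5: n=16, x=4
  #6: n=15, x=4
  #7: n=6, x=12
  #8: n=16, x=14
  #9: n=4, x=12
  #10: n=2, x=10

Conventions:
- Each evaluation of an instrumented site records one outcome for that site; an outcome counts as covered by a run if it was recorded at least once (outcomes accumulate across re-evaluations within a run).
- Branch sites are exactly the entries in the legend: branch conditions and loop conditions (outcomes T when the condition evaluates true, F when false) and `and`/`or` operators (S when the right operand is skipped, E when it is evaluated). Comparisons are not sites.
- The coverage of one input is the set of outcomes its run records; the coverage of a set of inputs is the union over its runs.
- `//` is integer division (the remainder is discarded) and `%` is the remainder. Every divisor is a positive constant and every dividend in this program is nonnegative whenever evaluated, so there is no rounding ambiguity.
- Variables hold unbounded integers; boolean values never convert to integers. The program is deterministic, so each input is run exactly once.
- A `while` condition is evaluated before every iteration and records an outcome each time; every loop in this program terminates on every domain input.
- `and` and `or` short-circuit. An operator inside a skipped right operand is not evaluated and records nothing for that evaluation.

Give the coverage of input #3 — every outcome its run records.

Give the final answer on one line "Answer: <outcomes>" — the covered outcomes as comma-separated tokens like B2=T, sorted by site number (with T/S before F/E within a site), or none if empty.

Simulating input #3 (n=7, x=6) step by step:
  B1->F, B2->F, B3->T, B4->F, B6->S, B5->F, B7->F
as a set, this run covers: B1=F, B2=F, B3=T, B4=F, B5=F, B6=S, B7=F

Answer: B1=F, B2=F, B3=T, B4=F, B5=F, B6=S, B7=F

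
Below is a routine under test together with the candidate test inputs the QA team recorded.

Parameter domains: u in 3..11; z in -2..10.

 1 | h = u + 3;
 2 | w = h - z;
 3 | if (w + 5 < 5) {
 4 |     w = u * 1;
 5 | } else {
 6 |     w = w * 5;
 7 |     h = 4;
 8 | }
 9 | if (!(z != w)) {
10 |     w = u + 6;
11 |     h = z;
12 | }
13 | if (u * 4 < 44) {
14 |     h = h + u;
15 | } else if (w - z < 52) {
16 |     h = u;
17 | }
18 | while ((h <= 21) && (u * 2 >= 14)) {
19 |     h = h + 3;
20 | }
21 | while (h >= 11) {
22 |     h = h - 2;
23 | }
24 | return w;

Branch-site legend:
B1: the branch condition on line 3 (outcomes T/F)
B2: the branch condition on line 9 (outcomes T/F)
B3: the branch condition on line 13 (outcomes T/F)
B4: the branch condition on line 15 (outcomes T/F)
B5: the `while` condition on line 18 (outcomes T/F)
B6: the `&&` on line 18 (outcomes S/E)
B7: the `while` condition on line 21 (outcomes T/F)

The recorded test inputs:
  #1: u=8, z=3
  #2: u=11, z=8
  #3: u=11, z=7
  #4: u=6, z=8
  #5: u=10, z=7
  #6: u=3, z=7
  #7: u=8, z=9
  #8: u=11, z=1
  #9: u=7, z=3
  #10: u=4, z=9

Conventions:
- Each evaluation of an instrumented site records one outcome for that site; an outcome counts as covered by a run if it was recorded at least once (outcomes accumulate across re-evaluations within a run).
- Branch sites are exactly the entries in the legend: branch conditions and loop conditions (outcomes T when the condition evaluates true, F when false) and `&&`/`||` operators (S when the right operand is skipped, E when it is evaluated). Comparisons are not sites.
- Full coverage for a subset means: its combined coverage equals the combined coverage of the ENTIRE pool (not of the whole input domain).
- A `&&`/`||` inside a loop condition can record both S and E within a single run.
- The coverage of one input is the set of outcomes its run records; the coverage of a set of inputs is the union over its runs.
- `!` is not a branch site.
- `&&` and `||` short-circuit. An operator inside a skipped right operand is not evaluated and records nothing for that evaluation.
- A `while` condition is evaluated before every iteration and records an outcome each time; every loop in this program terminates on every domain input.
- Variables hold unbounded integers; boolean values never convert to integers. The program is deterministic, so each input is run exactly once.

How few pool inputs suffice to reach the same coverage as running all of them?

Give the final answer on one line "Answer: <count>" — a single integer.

input #1 (u=8, z=3): covers B1=F, B2=F, B3=T, B5=T, B5=F, B6=S, B6=E, B7=T, B7=F
input #2 (u=11, z=8): covers B1=F, B2=F, B3=F, B4=T, B5=T, B5=F, B6=S, B6=E, B7=T, B7=F
input #3 (u=11, z=7): covers B1=F, B2=F, B3=F, B4=T, B5=T, B5=F, B6=S, B6=E, B7=T, B7=F
input #4 (u=6, z=8): covers B1=F, B2=F, B3=T, B5=F, B6=E, B7=F
input #5 (u=10, z=7): covers B1=F, B2=F, B3=T, B5=T, B5=F, B6=S, B6=E, B7=T, B7=F
input #6 (u=3, z=7): covers B1=T, B2=F, B3=T, B5=F, B6=E, B7=F
input #7 (u=8, z=9): covers B1=F, B2=F, B3=T, B5=T, B5=F, B6=S, B6=E, B7=T, B7=F
input #8 (u=11, z=1): covers B1=F, B2=F, B3=F, B4=F, B5=T, B5=F, B6=S, B6=E, B7=T, B7=F
input #9 (u=7, z=3): covers B1=F, B2=F, B3=T, B5=T, B5=F, B6=S, B6=E, B7=T, B7=F
input #10 (u=4, z=9): covers B1=T, B2=F, B3=T, B5=F, B6=E, B7=T, B7=F
together the pool reaches 13 outcomes: B1=T, B1=F, B2=F, B3=T, B3=F, B4=T, B4=F, B5=T, B5=F, B6=S, B6=E, B7=T, B7=F
checked all size-1 subsets: none covers 13 outcomes (max 10/13)
checked all size-2 subsets: none covers 13 outcomes (max 12/13)
size 3: inputs {2, 6, 8} cover all 13 outcomes, and no lexicographically smaller subset of this size does

Answer: 3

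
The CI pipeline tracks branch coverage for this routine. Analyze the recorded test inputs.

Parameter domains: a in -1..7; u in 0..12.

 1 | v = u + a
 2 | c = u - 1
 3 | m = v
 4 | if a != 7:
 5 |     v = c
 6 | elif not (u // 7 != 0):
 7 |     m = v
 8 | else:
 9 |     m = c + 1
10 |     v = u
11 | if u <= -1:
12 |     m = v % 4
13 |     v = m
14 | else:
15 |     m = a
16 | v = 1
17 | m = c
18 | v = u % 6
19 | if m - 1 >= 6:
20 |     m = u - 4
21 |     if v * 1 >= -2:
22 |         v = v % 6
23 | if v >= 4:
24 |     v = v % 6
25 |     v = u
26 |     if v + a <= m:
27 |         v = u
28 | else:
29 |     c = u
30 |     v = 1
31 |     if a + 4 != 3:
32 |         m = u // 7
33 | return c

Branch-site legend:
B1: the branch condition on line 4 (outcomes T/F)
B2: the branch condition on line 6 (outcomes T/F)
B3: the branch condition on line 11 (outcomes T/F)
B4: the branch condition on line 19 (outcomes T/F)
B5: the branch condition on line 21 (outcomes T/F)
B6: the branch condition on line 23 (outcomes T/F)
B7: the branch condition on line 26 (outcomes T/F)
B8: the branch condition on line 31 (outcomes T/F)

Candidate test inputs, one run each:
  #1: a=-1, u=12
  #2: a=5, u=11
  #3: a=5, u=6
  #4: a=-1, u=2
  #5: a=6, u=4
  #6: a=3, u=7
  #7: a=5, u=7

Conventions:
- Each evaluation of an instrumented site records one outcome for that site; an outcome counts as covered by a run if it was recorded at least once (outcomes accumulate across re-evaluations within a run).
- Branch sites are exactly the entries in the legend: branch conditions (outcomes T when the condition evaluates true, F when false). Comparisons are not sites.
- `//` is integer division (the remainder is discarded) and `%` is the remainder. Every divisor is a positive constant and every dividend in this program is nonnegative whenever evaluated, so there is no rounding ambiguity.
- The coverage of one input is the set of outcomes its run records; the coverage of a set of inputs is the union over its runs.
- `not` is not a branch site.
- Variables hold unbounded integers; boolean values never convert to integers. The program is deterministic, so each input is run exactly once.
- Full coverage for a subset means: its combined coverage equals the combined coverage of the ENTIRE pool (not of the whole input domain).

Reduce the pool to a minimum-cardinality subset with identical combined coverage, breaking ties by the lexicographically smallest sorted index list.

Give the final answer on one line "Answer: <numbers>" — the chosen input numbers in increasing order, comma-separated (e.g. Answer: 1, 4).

input #1, a=-1, u=12: events B1->T, B3->F, B4->T, B5->T, B6->F, B8->F; outcomes B1=T, B3=F, B4=T, B5=T, B6=F, B8=F
input #2, a=5, u=11: events B1->T, B3->F, B4->T, B5->T, B6->T, B7->F; outcomes B1=T, B3=F, B4=T, B5=T, B6=T, B7=F
input #3, a=5, u=6: events B1->T, B3->F, B4->F, B6->F, B8->T; outcomes B1=T, B3=F, B4=F, B6=F, B8=T
input #4, a=-1, u=2: events B1->T, B3->F, B4->F, B6->F, B8->F; outcomes B1=T, B3=F, B4=F, B6=F, B8=F
input #5, a=6, u=4: events B1->T, B3->F, B4->F, B6->T, B7->F; outcomes B1=T, B3=F, B4=F, B6=T, B7=F
input #6, a=3, u=7: events B1->T, B3->F, B4->F, B6->F, B8->T; outcomes B1=T, B3=F, B4=F, B6=F, B8=T
input #7, a=5, u=7: events B1->T, B3->F, B4->F, B6->F, B8->T; outcomes B1=T, B3=F, B4=F, B6=F, B8=T
together the pool reaches 10 outcomes: B1=T, B3=F, B4=T, B4=F, B5=T, B6=T, B6=F, B7=F, B8=T, B8=F
no size-1 subset reaches all 10 outcomes (best union: 6/10)
no size-2 subset reaches all 10 outcomes (best union: 9/10)
inputs {1, 2, 3} (size 3) cover everything; no size-3 subset with a lexicographically smaller index list covers all 10

Answer: 1, 2, 3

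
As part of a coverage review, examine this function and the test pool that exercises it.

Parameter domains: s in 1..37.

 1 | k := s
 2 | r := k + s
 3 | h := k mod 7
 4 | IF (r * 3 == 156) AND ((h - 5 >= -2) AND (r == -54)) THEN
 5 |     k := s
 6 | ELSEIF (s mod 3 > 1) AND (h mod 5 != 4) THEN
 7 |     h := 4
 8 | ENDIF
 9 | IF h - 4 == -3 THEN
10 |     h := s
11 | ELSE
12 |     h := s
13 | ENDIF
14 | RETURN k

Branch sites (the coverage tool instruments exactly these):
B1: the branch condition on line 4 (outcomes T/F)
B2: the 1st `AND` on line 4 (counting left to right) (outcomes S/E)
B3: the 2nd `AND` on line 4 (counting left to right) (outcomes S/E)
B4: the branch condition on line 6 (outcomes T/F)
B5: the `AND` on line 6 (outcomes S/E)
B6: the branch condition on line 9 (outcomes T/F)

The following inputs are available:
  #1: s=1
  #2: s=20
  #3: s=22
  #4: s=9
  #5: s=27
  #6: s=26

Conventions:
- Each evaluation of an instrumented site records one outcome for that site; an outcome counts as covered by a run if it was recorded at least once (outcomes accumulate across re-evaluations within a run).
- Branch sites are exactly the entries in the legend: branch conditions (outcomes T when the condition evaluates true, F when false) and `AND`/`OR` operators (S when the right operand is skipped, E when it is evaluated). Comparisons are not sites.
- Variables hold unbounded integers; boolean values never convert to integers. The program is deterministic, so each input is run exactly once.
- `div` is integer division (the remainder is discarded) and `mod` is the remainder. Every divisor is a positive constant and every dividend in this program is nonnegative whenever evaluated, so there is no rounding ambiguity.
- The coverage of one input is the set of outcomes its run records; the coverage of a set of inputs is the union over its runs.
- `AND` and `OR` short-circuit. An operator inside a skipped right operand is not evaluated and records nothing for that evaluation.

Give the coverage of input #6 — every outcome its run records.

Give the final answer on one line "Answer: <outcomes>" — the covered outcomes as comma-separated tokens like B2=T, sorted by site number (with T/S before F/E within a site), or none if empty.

Simulating input #6 (s=26) step by step:
  B2->E, B3->E, B1->F, B5->E, B4->T, B6->F
collecting distinct outcomes: B1=F, B2=E, B3=E, B4=T, B5=E, B6=F

Answer: B1=F, B2=E, B3=E, B4=T, B5=E, B6=F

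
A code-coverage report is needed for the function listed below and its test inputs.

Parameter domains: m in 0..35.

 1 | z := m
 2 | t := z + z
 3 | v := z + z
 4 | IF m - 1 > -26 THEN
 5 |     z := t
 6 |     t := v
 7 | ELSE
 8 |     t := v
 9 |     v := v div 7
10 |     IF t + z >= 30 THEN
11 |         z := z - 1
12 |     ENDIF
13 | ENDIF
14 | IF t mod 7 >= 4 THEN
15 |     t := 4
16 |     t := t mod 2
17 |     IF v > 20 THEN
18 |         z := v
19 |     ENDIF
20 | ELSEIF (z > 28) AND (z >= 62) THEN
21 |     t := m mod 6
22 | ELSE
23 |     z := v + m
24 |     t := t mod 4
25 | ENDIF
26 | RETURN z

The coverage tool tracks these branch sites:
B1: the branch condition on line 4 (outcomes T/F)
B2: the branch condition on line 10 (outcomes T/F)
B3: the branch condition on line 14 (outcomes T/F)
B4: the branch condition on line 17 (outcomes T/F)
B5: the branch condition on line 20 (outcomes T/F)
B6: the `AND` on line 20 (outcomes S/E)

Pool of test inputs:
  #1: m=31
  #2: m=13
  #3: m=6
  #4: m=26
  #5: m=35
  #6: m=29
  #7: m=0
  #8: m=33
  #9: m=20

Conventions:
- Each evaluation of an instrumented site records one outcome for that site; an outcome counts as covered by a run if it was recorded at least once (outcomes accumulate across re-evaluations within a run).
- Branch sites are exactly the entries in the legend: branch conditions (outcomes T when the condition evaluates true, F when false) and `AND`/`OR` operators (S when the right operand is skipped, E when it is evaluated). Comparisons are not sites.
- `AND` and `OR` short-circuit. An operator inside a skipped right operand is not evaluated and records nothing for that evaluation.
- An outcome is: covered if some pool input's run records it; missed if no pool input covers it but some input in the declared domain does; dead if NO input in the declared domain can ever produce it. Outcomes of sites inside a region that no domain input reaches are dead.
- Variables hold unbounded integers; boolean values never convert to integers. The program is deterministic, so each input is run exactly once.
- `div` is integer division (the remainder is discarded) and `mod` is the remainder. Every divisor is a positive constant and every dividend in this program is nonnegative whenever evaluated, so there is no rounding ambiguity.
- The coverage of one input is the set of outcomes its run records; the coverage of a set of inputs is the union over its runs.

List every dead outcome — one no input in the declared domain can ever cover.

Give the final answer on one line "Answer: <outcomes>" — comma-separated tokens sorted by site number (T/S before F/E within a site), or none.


checking every outcome against all 36 domain inputs:
  B1=F: unreachable across the whole domain -> dead
  B2=T: unreachable across the whole domain -> dead
  B2=F: unreachable across the whole domain -> dead
  reachable outcomes have witnesses, e.g. B1=T (e.g. m=0), B3=T (e.g. m=2), B3=F (e.g. m=0), B4=T (e.g. m=13)
Answer: B1=F, B2=T, B2=F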